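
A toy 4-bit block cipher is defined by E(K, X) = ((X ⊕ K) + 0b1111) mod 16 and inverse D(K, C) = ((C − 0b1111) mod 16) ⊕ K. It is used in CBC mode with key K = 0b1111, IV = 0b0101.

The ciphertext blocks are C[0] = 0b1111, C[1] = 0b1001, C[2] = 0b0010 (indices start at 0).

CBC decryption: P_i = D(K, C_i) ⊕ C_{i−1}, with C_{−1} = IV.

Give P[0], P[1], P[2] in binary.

P[0]: D(K, 0b1111) = 0b1111; 0b1111 ⊕ 0b0101 = 0b1010.
P[1]: D(K, 0b1001) = 0b0101; 0b0101 ⊕ 0b1111 = 0b1010.
P[2]: D(K, 0b0010) = 0b1100; 0b1100 ⊕ 0b1001 = 0b0101.

P[0] = 0b1010, P[1] = 0b1010, P[2] = 0b0101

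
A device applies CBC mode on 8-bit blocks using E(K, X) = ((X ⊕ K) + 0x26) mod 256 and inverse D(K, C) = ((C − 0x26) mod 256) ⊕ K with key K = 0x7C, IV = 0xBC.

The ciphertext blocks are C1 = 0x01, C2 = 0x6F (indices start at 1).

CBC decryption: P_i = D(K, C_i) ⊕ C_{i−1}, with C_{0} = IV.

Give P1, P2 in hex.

P1 = 0x1B, P2 = 0x34

P1: D(K, 0x01) = 0xA7; 0xA7 ⊕ 0xBC = 0x1B.
P2: D(K, 0x6F) = 0x35; 0x35 ⊕ 0x01 = 0x34.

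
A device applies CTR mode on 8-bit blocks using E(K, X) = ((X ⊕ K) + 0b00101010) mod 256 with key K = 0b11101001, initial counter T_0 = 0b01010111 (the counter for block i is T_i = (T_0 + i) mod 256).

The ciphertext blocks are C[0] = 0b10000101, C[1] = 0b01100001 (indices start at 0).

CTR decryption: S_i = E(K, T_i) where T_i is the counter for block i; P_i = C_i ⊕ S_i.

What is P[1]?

P[1]: T = 0b01011000, S = E(K, T) = 0b11011011; 0b01100001 ⊕ 0b11011011 = 0b10111010.

P[1] = 0b10111010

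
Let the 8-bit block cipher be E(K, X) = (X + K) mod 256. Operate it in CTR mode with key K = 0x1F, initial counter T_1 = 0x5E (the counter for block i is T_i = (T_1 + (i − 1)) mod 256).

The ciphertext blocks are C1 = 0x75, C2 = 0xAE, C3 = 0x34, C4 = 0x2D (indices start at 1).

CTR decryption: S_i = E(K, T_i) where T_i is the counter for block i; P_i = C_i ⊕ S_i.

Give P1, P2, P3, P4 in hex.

P1 = 0x08, P2 = 0xD0, P3 = 0x4B, P4 = 0xAD

P1: T = 0x5E, S = E(K, T) = 0x7D; 0x75 ⊕ 0x7D = 0x08.
P2: T = 0x5F, S = E(K, T) = 0x7E; 0xAE ⊕ 0x7E = 0xD0.
P3: T = 0x60, S = E(K, T) = 0x7F; 0x34 ⊕ 0x7F = 0x4B.
P4: T = 0x61, S = E(K, T) = 0x80; 0x2D ⊕ 0x80 = 0xAD.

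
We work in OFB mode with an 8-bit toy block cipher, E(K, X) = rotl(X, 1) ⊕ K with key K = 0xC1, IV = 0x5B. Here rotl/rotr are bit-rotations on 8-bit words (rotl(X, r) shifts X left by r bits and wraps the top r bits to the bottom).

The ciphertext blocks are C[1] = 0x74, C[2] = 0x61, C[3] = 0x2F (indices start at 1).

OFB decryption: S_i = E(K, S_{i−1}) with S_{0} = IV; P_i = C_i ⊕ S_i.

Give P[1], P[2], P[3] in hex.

P[1]: S = E(K, 0x5B) = 0x77; 0x74 ⊕ 0x77 = 0x03.
P[2]: S = E(K, 0x77) = 0x2F; 0x61 ⊕ 0x2F = 0x4E.
P[3]: S = E(K, 0x2F) = 0x9F; 0x2F ⊕ 0x9F = 0xB0.

P[1] = 0x03, P[2] = 0x4E, P[3] = 0xB0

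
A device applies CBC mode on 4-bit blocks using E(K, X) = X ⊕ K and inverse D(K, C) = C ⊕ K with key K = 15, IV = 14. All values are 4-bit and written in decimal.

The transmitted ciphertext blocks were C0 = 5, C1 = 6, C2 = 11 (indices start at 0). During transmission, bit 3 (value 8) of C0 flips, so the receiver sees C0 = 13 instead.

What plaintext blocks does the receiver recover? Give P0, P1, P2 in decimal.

P0 = 12, P1 = 4, P2 = 2

CBC decryption: P_i = D(K, C_i) ⊕ C_{i−1}, with C_{−1} = IV.
Only C0 changed, to 13. In CBC, a change in C_i garbles P_i and flips the same bit in P_{i+1}. Decrypting the received ciphertext:
P0: D(K, 13) = 2; 2 ⊕ 14 = 12.
P1: D(K, 6) = 9; 9 ⊕ 13 = 4.
P2: D(K, 11) = 4; 4 ⊕ 6 = 2.
Blocks that differ from the original plaintext: P0, P1.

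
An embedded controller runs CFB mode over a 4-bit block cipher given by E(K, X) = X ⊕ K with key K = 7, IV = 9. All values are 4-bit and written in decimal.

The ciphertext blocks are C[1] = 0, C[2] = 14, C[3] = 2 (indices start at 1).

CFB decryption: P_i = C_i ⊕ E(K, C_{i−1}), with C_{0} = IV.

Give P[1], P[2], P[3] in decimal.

P[1] = 14, P[2] = 9, P[3] = 11

P[1]: E(K, 9) = 14; 0 ⊕ 14 = 14.
P[2]: E(K, 0) = 7; 14 ⊕ 7 = 9.
P[3]: E(K, 14) = 9; 2 ⊕ 9 = 11.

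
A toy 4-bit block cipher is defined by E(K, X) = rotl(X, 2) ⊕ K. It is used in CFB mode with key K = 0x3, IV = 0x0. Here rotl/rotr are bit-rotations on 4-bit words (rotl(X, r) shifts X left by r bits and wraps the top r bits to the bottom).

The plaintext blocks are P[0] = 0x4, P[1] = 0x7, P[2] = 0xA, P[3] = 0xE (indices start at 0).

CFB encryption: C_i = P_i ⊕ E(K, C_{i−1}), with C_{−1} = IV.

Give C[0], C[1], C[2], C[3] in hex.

C[0]: E(K, 0x0) = 0x3; 0x4 ⊕ 0x3 = 0x7.
C[1]: E(K, 0x7) = 0xE; 0x7 ⊕ 0xE = 0x9.
C[2]: E(K, 0x9) = 0x5; 0xA ⊕ 0x5 = 0xF.
C[3]: E(K, 0xF) = 0xC; 0xE ⊕ 0xC = 0x2.

C[0] = 0x7, C[1] = 0x9, C[2] = 0xF, C[3] = 0x2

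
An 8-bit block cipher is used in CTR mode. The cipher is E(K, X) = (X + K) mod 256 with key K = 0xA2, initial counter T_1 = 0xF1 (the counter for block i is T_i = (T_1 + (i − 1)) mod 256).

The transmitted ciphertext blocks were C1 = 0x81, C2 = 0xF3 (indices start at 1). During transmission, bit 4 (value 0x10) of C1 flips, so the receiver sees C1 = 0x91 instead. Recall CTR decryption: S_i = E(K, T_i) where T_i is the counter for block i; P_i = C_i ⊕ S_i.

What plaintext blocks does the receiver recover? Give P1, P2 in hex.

P1 = 0x02, P2 = 0x67

Only C1 changed, to 0x91. In CTR, a change in C_i flips the same bit in P_i only; the keystream is unaffected. Decrypting the received ciphertext:
P1: T = 0xF1, S = E(K, T) = 0x93; 0x91 ⊕ 0x93 = 0x02.
P2: T = 0xF2, S = E(K, T) = 0x94; 0xF3 ⊕ 0x94 = 0x67.
Blocks that differ from the original plaintext: P1.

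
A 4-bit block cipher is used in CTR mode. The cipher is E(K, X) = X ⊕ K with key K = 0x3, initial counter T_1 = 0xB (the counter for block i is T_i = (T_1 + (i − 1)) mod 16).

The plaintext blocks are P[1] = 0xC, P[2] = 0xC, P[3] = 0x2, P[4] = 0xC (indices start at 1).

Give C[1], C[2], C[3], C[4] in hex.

C[1] = 0x4, C[2] = 0x3, C[3] = 0xC, C[4] = 0x1

CTR encryption: S_i = E(K, T_i) where T_i is the counter for block i; C_i = P_i ⊕ S_i.
C[1]: T = 0xB, S = E(K, T) = 0x8; 0xC ⊕ 0x8 = 0x4.
C[2]: T = 0xC, S = E(K, T) = 0xF; 0xC ⊕ 0xF = 0x3.
C[3]: T = 0xD, S = E(K, T) = 0xE; 0x2 ⊕ 0xE = 0xC.
C[4]: T = 0xE, S = E(K, T) = 0xD; 0xC ⊕ 0xD = 0x1.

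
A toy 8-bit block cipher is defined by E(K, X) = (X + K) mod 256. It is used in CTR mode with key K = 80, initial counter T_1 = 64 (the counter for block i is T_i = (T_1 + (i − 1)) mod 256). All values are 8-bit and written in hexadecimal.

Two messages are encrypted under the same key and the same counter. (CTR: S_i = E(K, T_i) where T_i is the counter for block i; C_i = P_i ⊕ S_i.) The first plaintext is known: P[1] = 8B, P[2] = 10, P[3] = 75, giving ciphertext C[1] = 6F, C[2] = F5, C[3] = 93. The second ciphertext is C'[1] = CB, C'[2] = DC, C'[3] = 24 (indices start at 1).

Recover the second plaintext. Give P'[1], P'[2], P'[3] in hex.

P'[1] = 2F, P'[2] = 39, P'[3] = C2

In CTR with a reused counter, both messages share the same keystream S_i, so C_i ⊕ C'_i = P_i ⊕ P'_i and thus P'_i = P_i ⊕ C_i ⊕ C'_i.
P'[1]: 8B ⊕ 6F ⊕ CB = 2F.
P'[2]: 10 ⊕ F5 ⊕ DC = 39.
P'[3]: 75 ⊕ 93 ⊕ 24 = C2.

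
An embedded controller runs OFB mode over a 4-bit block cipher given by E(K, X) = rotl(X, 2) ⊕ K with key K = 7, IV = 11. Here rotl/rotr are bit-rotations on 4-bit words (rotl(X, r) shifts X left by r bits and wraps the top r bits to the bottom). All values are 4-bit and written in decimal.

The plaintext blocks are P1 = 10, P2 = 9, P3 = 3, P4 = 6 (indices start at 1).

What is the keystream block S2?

1

OFB encryption: S_i = E(K, S_{i−1}) with S_{0} = IV; C_i = P_i ⊕ S_i.
C1: S = E(K, 11) = 9; 10 ⊕ 9 = 3.
C2: S = E(K, 9) = 1; 9 ⊕ 1 = 8.
So S2 = 1.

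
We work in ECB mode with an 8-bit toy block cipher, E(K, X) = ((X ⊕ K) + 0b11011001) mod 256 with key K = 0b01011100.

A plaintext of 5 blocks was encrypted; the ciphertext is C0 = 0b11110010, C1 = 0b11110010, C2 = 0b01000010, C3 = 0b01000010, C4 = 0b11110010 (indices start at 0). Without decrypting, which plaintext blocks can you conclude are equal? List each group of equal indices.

P0 = P1 = P4; P2 = P3

ECB encrypts each block independently with the same key, so equal ciphertext blocks imply equal plaintext blocks.
C0 = C1 = C4 = 0b11110010, so P0 = P1 = P4.
C2 = C3 = 0b01000010, so P2 = P3.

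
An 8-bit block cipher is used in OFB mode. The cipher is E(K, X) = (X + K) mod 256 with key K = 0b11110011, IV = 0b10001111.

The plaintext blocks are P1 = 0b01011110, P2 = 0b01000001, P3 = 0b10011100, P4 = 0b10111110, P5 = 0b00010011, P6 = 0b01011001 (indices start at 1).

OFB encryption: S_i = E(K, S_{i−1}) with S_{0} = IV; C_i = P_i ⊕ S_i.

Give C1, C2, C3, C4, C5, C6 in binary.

C1: S = E(K, 0b10001111) = 0b10000010; 0b01011110 ⊕ 0b10000010 = 0b11011100.
C2: S = E(K, 0b10000010) = 0b01110101; 0b01000001 ⊕ 0b01110101 = 0b00110100.
C3: S = E(K, 0b01110101) = 0b01101000; 0b10011100 ⊕ 0b01101000 = 0b11110100.
C4: S = E(K, 0b01101000) = 0b01011011; 0b10111110 ⊕ 0b01011011 = 0b11100101.
C5: S = E(K, 0b01011011) = 0b01001110; 0b00010011 ⊕ 0b01001110 = 0b01011101.
C6: S = E(K, 0b01001110) = 0b01000001; 0b01011001 ⊕ 0b01000001 = 0b00011000.

C1 = 0b11011100, C2 = 0b00110100, C3 = 0b11110100, C4 = 0b11100101, C5 = 0b01011101, C6 = 0b00011000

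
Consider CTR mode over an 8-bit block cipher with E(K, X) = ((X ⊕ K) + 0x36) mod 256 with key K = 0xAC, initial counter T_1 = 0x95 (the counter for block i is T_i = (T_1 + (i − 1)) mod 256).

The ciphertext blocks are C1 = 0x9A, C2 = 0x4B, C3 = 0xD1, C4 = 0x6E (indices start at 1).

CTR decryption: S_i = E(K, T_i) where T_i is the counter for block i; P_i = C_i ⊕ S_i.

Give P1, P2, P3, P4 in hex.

P1: T = 0x95, S = E(K, T) = 0x6F; 0x9A ⊕ 0x6F = 0xF5.
P2: T = 0x96, S = E(K, T) = 0x70; 0x4B ⊕ 0x70 = 0x3B.
P3: T = 0x97, S = E(K, T) = 0x71; 0xD1 ⊕ 0x71 = 0xA0.
P4: T = 0x98, S = E(K, T) = 0x6A; 0x6E ⊕ 0x6A = 0x04.

P1 = 0xF5, P2 = 0x3B, P3 = 0xA0, P4 = 0x04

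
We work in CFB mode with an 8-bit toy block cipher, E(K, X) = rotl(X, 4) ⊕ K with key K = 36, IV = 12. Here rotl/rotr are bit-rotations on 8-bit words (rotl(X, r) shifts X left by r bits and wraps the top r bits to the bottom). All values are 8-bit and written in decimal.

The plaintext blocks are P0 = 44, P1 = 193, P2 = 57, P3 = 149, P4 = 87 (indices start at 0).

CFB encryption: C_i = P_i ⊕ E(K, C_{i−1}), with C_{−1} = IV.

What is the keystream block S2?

178

C0: E(K, 12) = 228; 44 ⊕ 228 = 200.
C1: E(K, 200) = 168; 193 ⊕ 168 = 105.
C2: E(K, 105) = 178; 57 ⊕ 178 = 139.
So S2 = 178.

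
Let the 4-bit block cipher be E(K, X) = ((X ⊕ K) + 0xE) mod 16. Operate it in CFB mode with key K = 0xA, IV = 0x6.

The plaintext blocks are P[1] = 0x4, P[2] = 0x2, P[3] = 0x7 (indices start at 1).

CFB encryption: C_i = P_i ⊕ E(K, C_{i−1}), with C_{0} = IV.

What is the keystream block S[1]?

C[1]: E(K, 0x6) = 0xA; 0x4 ⊕ 0xA = 0xE.
So S[1] = 0xA.

0xA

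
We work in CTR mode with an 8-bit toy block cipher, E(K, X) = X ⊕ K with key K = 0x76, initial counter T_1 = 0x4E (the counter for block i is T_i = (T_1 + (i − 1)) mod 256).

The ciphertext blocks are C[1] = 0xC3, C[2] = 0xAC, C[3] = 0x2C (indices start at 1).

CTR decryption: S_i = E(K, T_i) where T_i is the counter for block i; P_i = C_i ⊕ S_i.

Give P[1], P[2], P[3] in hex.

P[1] = 0xFB, P[2] = 0x95, P[3] = 0x0A

P[1]: T = 0x4E, S = E(K, T) = 0x38; 0xC3 ⊕ 0x38 = 0xFB.
P[2]: T = 0x4F, S = E(K, T) = 0x39; 0xAC ⊕ 0x39 = 0x95.
P[3]: T = 0x50, S = E(K, T) = 0x26; 0x2C ⊕ 0x26 = 0x0A.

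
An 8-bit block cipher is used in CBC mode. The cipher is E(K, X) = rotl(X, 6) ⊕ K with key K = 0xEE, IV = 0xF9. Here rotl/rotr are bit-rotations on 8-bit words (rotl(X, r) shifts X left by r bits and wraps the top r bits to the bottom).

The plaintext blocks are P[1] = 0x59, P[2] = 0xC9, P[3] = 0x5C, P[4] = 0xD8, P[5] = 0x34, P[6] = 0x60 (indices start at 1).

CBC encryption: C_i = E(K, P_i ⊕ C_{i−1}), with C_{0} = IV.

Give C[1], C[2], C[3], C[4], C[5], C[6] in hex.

C[1] = 0xC6, C[2] = 0x2D, C[3] = 0xB2, C[4] = 0x74, C[5] = 0xFE, C[6] = 0x49

C[1]: P[1] ⊕ 0xF9 = 0xA0; E(K, 0xA0) = 0xC6.
C[2]: P[2] ⊕ 0xC6 = 0x0F; E(K, 0x0F) = 0x2D.
C[3]: P[3] ⊕ 0x2D = 0x71; E(K, 0x71) = 0xB2.
C[4]: P[4] ⊕ 0xB2 = 0x6A; E(K, 0x6A) = 0x74.
C[5]: P[5] ⊕ 0x74 = 0x40; E(K, 0x40) = 0xFE.
C[6]: P[6] ⊕ 0xFE = 0x9E; E(K, 0x9E) = 0x49.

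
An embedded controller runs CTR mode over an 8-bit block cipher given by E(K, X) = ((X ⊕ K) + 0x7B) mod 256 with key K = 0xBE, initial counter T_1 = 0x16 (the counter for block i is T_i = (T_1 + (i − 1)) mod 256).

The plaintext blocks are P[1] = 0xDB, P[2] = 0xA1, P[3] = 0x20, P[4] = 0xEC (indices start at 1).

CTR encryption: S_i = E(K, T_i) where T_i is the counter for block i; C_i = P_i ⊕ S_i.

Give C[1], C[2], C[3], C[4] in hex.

C[1] = 0xF8, C[2] = 0x85, C[3] = 0x01, C[4] = 0xCE

C[1]: T = 0x16, S = E(K, T) = 0x23; 0xDB ⊕ 0x23 = 0xF8.
C[2]: T = 0x17, S = E(K, T) = 0x24; 0xA1 ⊕ 0x24 = 0x85.
C[3]: T = 0x18, S = E(K, T) = 0x21; 0x20 ⊕ 0x21 = 0x01.
C[4]: T = 0x19, S = E(K, T) = 0x22; 0xEC ⊕ 0x22 = 0xCE.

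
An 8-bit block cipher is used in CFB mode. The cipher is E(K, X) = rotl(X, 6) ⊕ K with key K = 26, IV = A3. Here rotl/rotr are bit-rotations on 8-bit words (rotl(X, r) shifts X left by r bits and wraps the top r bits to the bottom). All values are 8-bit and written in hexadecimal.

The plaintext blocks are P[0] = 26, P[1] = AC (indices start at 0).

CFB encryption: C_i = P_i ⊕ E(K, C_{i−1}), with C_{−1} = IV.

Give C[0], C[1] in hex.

C[0] = E8, C[1] = B0

C[0]: E(K, A3) = CE; 26 ⊕ CE = E8.
C[1]: E(K, E8) = 1C; AC ⊕ 1C = B0.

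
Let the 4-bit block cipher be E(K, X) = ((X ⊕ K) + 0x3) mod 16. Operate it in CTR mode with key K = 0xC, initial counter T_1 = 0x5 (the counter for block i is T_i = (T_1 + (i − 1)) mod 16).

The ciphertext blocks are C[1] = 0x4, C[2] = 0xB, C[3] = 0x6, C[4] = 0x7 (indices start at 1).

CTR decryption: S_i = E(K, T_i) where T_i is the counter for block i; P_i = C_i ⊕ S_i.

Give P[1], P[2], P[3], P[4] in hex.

P[1]: T = 0x5, S = E(K, T) = 0xC; 0x4 ⊕ 0xC = 0x8.
P[2]: T = 0x6, S = E(K, T) = 0xD; 0xB ⊕ 0xD = 0x6.
P[3]: T = 0x7, S = E(K, T) = 0xE; 0x6 ⊕ 0xE = 0x8.
P[4]: T = 0x8, S = E(K, T) = 0x7; 0x7 ⊕ 0x7 = 0x0.

P[1] = 0x8, P[2] = 0x6, P[3] = 0x8, P[4] = 0x0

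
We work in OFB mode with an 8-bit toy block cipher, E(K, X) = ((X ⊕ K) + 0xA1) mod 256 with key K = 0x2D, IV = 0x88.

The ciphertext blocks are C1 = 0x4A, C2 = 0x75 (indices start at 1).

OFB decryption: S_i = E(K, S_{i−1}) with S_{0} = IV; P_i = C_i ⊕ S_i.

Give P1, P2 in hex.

P1 = 0x0C, P2 = 0x79

P1: S = E(K, 0x88) = 0x46; 0x4A ⊕ 0x46 = 0x0C.
P2: S = E(K, 0x46) = 0x0C; 0x75 ⊕ 0x0C = 0x79.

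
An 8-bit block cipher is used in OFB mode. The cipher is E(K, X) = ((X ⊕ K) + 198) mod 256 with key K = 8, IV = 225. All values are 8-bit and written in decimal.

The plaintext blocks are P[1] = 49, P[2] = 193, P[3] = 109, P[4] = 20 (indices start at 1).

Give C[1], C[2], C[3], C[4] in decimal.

OFB encryption: S_i = E(K, S_{i−1}) with S_{0} = IV; C_i = P_i ⊕ S_i.
C[1]: S = E(K, 225) = 175; 49 ⊕ 175 = 158.
C[2]: S = E(K, 175) = 109; 193 ⊕ 109 = 172.
C[3]: S = E(K, 109) = 43; 109 ⊕ 43 = 70.
C[4]: S = E(K, 43) = 233; 20 ⊕ 233 = 253.

C[1] = 158, C[2] = 172, C[3] = 70, C[4] = 253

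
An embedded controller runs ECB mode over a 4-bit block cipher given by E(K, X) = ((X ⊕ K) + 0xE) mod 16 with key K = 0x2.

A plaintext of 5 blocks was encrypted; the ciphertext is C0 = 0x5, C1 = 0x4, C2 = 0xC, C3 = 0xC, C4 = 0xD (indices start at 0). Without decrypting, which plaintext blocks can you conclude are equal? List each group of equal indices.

P2 = P3

ECB encrypts each block independently with the same key, so equal ciphertext blocks imply equal plaintext blocks.
C2 = C3 = 0xC, so P2 = P3.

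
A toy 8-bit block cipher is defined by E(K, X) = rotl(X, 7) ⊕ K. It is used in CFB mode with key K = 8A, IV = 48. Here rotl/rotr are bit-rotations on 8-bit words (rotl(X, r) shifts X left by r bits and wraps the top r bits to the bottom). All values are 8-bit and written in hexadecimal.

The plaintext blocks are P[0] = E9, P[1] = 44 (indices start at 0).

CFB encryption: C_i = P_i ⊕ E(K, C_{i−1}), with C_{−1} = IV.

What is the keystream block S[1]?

29

C[0]: E(K, 48) = AE; E9 ⊕ AE = 47.
C[1]: E(K, 47) = 29; 44 ⊕ 29 = 6D.
So S[1] = 29.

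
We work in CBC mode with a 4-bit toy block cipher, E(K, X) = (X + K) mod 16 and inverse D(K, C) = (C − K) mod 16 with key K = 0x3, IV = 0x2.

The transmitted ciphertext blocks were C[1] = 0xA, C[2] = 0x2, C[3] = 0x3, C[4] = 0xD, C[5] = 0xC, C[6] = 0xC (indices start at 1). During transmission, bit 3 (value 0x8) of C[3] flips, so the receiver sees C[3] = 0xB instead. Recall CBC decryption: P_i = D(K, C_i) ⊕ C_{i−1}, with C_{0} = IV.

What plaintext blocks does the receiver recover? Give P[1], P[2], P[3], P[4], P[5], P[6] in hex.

Only C[3] changed, to 0xB. In CBC, a change in C_i garbles P_i and flips the same bit in P_{i+1}. Decrypting the received ciphertext:
P[1]: D(K, 0xA) = 0x7; 0x7 ⊕ 0x2 = 0x5.
P[2]: D(K, 0x2) = 0xF; 0xF ⊕ 0xA = 0x5.
P[3]: D(K, 0xB) = 0x8; 0x8 ⊕ 0x2 = 0xA.
P[4]: D(K, 0xD) = 0xA; 0xA ⊕ 0xB = 0x1.
P[5]: D(K, 0xC) = 0x9; 0x9 ⊕ 0xD = 0x4.
P[6]: D(K, 0xC) = 0x9; 0x9 ⊕ 0xC = 0x5.
Blocks that differ from the original plaintext: P[3], P[4].

P[1] = 0x5, P[2] = 0x5, P[3] = 0xA, P[4] = 0x1, P[5] = 0x4, P[6] = 0x5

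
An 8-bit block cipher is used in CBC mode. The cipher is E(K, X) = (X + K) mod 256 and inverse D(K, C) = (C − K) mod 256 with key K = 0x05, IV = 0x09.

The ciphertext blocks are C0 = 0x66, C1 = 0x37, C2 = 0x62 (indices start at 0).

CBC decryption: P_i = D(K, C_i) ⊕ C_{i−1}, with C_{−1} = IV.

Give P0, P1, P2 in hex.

P0: D(K, 0x66) = 0x61; 0x61 ⊕ 0x09 = 0x68.
P1: D(K, 0x37) = 0x32; 0x32 ⊕ 0x66 = 0x54.
P2: D(K, 0x62) = 0x5D; 0x5D ⊕ 0x37 = 0x6A.

P0 = 0x68, P1 = 0x54, P2 = 0x6A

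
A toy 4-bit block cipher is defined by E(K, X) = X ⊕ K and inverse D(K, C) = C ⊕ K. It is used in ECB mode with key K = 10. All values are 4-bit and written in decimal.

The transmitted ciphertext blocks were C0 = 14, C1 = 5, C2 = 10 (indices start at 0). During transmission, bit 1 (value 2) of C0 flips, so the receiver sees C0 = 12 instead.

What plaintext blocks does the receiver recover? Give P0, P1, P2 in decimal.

P0 = 6, P1 = 15, P2 = 0

ECB decryption: P_i = D(K, C_i).
Only C0 changed, to 12. In ECB, a change in C_i affects only P_i. Decrypting the received ciphertext:
P0: D(K, 12) = 6.
P1: D(K, 5) = 15.
P2: D(K, 10) = 0.
Blocks that differ from the original plaintext: P0.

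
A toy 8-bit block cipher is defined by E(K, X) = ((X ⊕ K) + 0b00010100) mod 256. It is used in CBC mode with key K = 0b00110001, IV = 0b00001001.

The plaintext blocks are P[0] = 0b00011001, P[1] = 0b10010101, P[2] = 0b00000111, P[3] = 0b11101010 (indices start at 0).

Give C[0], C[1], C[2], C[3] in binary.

C[0] = 0b00110101, C[1] = 0b10100101, C[2] = 0b10100111, C[3] = 0b10010000

CBC encryption: C_i = E(K, P_i ⊕ C_{i−1}), with C_{−1} = IV.
C[0]: P[0] ⊕ 0b00001001 = 0b00010000; E(K, 0b00010000) = 0b00110101.
C[1]: P[1] ⊕ 0b00110101 = 0b10100000; E(K, 0b10100000) = 0b10100101.
C[2]: P[2] ⊕ 0b10100101 = 0b10100010; E(K, 0b10100010) = 0b10100111.
C[3]: P[3] ⊕ 0b10100111 = 0b01001101; E(K, 0b01001101) = 0b10010000.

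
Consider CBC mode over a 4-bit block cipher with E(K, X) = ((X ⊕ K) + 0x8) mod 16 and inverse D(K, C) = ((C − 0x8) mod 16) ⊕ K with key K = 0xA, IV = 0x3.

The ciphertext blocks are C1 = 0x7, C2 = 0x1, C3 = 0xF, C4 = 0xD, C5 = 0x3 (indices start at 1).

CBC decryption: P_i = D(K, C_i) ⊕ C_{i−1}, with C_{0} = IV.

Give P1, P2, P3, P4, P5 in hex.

P1: D(K, 0x7) = 0x5; 0x5 ⊕ 0x3 = 0x6.
P2: D(K, 0x1) = 0x3; 0x3 ⊕ 0x7 = 0x4.
P3: D(K, 0xF) = 0xD; 0xD ⊕ 0x1 = 0xC.
P4: D(K, 0xD) = 0xF; 0xF ⊕ 0xF = 0x0.
P5: D(K, 0x3) = 0x1; 0x1 ⊕ 0xD = 0xC.

P1 = 0x6, P2 = 0x4, P3 = 0xC, P4 = 0x0, P5 = 0xC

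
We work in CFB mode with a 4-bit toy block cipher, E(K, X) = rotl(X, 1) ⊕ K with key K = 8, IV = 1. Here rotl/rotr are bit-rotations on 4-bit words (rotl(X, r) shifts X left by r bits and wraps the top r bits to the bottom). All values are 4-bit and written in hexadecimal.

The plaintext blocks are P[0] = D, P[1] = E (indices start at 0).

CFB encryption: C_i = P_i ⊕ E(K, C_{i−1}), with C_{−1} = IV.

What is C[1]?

C[0]: E(K, 1) = A; D ⊕ A = 7.
C[1]: E(K, 7) = 6; E ⊕ 6 = 8.

C[1] = 8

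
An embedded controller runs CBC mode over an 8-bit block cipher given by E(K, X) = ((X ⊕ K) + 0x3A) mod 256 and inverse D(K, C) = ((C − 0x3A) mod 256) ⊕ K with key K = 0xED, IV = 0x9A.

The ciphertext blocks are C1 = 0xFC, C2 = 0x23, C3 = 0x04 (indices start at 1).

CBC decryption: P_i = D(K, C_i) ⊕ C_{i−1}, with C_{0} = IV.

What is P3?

P3 = 0x04

P3: D(K, 0x04) = 0x27; 0x27 ⊕ 0x23 = 0x04.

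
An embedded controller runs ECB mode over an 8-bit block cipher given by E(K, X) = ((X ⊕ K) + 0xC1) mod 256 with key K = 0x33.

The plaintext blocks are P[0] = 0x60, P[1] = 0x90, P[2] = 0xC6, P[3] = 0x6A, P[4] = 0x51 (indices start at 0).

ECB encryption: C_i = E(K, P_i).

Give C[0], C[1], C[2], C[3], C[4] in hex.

C[0]: E(K, 0x60) = 0x14.
C[1]: E(K, 0x90) = 0x64.
C[2]: E(K, 0xC6) = 0xB6.
C[3]: E(K, 0x6A) = 0x1A.
C[4]: E(K, 0x51) = 0x23.

C[0] = 0x14, C[1] = 0x64, C[2] = 0xB6, C[3] = 0x1A, C[4] = 0x23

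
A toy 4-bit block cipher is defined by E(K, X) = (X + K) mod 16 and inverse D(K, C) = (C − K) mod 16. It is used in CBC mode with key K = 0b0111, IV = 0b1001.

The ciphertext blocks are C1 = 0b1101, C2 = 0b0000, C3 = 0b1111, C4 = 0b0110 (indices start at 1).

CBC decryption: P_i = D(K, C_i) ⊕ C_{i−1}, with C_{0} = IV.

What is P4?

P4 = 0b0000

P4: D(K, 0b0110) = 0b1111; 0b1111 ⊕ 0b1111 = 0b0000.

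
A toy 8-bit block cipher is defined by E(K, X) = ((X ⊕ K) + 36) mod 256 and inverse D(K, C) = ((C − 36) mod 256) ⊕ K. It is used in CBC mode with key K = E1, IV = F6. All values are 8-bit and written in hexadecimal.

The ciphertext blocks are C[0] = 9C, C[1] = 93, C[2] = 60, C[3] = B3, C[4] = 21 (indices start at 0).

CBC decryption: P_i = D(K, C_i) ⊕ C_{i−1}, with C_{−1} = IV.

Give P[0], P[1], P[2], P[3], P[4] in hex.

P[0] = 71, P[1] = 20, P[2] = 58, P[3] = FC, P[4] = B9

P[0]: D(K, 9C) = 87; 87 ⊕ F6 = 71.
P[1]: D(K, 93) = BC; BC ⊕ 9C = 20.
P[2]: D(K, 60) = CB; CB ⊕ 93 = 58.
P[3]: D(K, B3) = 9C; 9C ⊕ 60 = FC.
P[4]: D(K, 21) = 0A; 0A ⊕ B3 = B9.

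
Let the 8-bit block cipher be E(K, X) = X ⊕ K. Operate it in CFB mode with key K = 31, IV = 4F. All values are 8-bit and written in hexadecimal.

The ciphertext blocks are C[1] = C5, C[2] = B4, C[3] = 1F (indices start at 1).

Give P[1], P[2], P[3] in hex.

P[1] = BB, P[2] = 40, P[3] = 9A

CFB decryption: P_i = C_i ⊕ E(K, C_{i−1}), with C_{0} = IV.
P[1]: E(K, 4F) = 7E; C5 ⊕ 7E = BB.
P[2]: E(K, C5) = F4; B4 ⊕ F4 = 40.
P[3]: E(K, B4) = 85; 1F ⊕ 85 = 9A.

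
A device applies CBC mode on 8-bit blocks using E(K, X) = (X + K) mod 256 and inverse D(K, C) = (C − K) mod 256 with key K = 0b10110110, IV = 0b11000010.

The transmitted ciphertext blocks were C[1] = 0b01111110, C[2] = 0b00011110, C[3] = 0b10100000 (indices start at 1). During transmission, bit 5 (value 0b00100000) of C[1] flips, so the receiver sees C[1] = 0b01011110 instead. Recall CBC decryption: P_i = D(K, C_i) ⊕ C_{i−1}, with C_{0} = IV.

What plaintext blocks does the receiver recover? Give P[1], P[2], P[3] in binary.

P[1] = 0b01101010, P[2] = 0b00110110, P[3] = 0b11110100

Only C[1] changed, to 0b01011110. In CBC, a change in C_i garbles P_i and flips the same bit in P_{i+1}. Decrypting the received ciphertext:
P[1]: D(K, 0b01011110) = 0b10101000; 0b10101000 ⊕ 0b11000010 = 0b01101010.
P[2]: D(K, 0b00011110) = 0b01101000; 0b01101000 ⊕ 0b01011110 = 0b00110110.
P[3]: D(K, 0b10100000) = 0b11101010; 0b11101010 ⊕ 0b00011110 = 0b11110100.
Blocks that differ from the original plaintext: P[1], P[2].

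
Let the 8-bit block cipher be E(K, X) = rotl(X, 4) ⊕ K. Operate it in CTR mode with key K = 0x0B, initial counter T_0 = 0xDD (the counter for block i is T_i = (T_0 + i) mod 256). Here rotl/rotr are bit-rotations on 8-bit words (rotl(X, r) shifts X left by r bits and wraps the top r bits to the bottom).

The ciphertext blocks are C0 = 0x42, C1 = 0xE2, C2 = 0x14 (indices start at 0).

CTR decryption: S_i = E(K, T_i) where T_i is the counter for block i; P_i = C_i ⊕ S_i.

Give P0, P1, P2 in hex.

P0 = 0x94, P1 = 0x04, P2 = 0xE2

P0: T = 0xDD, S = E(K, T) = 0xD6; 0x42 ⊕ 0xD6 = 0x94.
P1: T = 0xDE, S = E(K, T) = 0xE6; 0xE2 ⊕ 0xE6 = 0x04.
P2: T = 0xDF, S = E(K, T) = 0xF6; 0x14 ⊕ 0xF6 = 0xE2.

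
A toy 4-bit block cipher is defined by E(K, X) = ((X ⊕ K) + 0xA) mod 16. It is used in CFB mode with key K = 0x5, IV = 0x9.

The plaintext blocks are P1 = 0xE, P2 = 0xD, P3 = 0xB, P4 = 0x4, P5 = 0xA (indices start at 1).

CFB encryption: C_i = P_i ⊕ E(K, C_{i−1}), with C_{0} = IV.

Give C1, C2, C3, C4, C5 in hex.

C1: E(K, 0x9) = 0x6; 0xE ⊕ 0x6 = 0x8.
C2: E(K, 0x8) = 0x7; 0xD ⊕ 0x7 = 0xA.
C3: E(K, 0xA) = 0x9; 0xB ⊕ 0x9 = 0x2.
C4: E(K, 0x2) = 0x1; 0x4 ⊕ 0x1 = 0x5.
C5: E(K, 0x5) = 0xA; 0xA ⊕ 0xA = 0x0.

C1 = 0x8, C2 = 0xA, C3 = 0x2, C4 = 0x5, C5 = 0x0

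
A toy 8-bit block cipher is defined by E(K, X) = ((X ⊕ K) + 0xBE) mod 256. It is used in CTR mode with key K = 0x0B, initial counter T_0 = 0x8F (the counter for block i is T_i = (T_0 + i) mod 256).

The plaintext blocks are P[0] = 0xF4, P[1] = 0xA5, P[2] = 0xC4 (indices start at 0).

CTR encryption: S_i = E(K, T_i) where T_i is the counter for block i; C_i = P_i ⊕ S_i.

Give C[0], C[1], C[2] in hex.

C[0] = 0xB6, C[1] = 0xFC, C[2] = 0x9C

C[0]: T = 0x8F, S = E(K, T) = 0x42; 0xF4 ⊕ 0x42 = 0xB6.
C[1]: T = 0x90, S = E(K, T) = 0x59; 0xA5 ⊕ 0x59 = 0xFC.
C[2]: T = 0x91, S = E(K, T) = 0x58; 0xC4 ⊕ 0x58 = 0x9C.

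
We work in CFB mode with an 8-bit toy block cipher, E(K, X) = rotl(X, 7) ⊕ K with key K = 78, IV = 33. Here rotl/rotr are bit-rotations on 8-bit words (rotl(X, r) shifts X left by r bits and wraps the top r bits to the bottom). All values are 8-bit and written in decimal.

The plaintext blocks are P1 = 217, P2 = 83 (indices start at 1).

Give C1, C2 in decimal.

C1 = 7, C2 = 158

CFB encryption: C_i = P_i ⊕ E(K, C_{i−1}), with C_{0} = IV.
C1: E(K, 33) = 222; 217 ⊕ 222 = 7.
C2: E(K, 7) = 205; 83 ⊕ 205 = 158.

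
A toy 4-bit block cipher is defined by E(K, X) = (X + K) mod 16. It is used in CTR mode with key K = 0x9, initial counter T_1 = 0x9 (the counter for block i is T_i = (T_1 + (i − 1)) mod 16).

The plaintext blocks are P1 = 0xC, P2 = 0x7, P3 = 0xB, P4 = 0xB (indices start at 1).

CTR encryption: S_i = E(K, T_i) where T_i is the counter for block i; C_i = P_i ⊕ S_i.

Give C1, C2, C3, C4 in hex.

C1: T = 0x9, S = E(K, T) = 0x2; 0xC ⊕ 0x2 = 0xE.
C2: T = 0xA, S = E(K, T) = 0x3; 0x7 ⊕ 0x3 = 0x4.
C3: T = 0xB, S = E(K, T) = 0x4; 0xB ⊕ 0x4 = 0xF.
C4: T = 0xC, S = E(K, T) = 0x5; 0xB ⊕ 0x5 = 0xE.

C1 = 0xE, C2 = 0x4, C3 = 0xF, C4 = 0xE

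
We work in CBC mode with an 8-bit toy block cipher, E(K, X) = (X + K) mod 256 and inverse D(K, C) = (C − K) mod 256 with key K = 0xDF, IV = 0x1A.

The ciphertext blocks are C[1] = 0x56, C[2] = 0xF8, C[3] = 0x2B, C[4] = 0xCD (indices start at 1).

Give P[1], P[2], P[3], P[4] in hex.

P[1] = 0x6D, P[2] = 0x4F, P[3] = 0xB4, P[4] = 0xC5

CBC decryption: P_i = D(K, C_i) ⊕ C_{i−1}, with C_{0} = IV.
P[1]: D(K, 0x56) = 0x77; 0x77 ⊕ 0x1A = 0x6D.
P[2]: D(K, 0xF8) = 0x19; 0x19 ⊕ 0x56 = 0x4F.
P[3]: D(K, 0x2B) = 0x4C; 0x4C ⊕ 0xF8 = 0xB4.
P[4]: D(K, 0xCD) = 0xEE; 0xEE ⊕ 0x2B = 0xC5.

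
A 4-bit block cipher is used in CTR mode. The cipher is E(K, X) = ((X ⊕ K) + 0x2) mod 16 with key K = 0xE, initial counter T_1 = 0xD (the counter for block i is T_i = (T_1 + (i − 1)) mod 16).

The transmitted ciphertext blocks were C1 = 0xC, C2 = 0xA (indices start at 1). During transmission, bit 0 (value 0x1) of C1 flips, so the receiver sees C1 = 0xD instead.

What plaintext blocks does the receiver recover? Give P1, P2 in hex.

P1 = 0x8, P2 = 0x8

CTR decryption: S_i = E(K, T_i) where T_i is the counter for block i; P_i = C_i ⊕ S_i.
Only C1 changed, to 0xD. In CTR, a change in C_i flips the same bit in P_i only; the keystream is unaffected. Decrypting the received ciphertext:
P1: T = 0xD, S = E(K, T) = 0x5; 0xD ⊕ 0x5 = 0x8.
P2: T = 0xE, S = E(K, T) = 0x2; 0xA ⊕ 0x2 = 0x8.
Blocks that differ from the original plaintext: P1.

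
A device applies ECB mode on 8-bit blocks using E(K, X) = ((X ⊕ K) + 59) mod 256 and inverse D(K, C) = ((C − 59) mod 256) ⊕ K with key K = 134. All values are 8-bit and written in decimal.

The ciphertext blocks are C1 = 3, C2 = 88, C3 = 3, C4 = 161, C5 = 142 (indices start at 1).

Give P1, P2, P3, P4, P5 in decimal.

ECB decryption: P_i = D(K, C_i).
P1: D(K, 3) = 78.
P2: D(K, 88) = 155.
P3: D(K, 3) = 78.
P4: D(K, 161) = 224.
P5: D(K, 142) = 213.

P1 = 78, P2 = 155, P3 = 78, P4 = 224, P5 = 213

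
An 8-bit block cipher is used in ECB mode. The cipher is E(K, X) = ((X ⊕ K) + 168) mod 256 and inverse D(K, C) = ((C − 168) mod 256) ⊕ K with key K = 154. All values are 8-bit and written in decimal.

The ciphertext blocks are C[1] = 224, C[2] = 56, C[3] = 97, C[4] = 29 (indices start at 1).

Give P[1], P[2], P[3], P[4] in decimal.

P[1] = 162, P[2] = 10, P[3] = 35, P[4] = 239

ECB decryption: P_i = D(K, C_i).
P[1]: D(K, 224) = 162.
P[2]: D(K, 56) = 10.
P[3]: D(K, 97) = 35.
P[4]: D(K, 29) = 239.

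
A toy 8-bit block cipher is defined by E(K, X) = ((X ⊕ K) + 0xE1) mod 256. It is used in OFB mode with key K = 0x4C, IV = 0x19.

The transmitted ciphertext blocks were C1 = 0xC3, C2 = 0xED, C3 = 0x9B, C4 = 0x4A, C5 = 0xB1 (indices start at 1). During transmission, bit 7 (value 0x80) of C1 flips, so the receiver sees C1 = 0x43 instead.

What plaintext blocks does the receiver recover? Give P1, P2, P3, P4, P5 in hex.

OFB decryption: S_i = E(K, S_{i−1}) with S_{0} = IV; P_i = C_i ⊕ S_i.
Only C1 changed, to 0x43. In OFB, a change in C_i flips the same bit in P_i only; the keystream is unaffected. Decrypting the received ciphertext:
P1: S = E(K, 0x19) = 0x36; 0x43 ⊕ 0x36 = 0x75.
P2: S = E(K, 0x36) = 0x5B; 0xED ⊕ 0x5B = 0xB6.
P3: S = E(K, 0x5B) = 0xF8; 0x9B ⊕ 0xF8 = 0x63.
P4: S = E(K, 0xF8) = 0x95; 0x4A ⊕ 0x95 = 0xDF.
P5: S = E(K, 0x95) = 0xBA; 0xB1 ⊕ 0xBA = 0x0B.
Blocks that differ from the original plaintext: P1.

P1 = 0x75, P2 = 0xB6, P3 = 0x63, P4 = 0xDF, P5 = 0x0B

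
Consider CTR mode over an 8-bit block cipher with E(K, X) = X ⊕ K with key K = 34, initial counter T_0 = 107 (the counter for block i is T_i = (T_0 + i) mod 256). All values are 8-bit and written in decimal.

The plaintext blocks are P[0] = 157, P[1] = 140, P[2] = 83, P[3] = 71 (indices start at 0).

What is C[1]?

CTR encryption: S_i = E(K, T_i) where T_i is the counter for block i; C_i = P_i ⊕ S_i.
C[0]: T = 107, S = E(K, T) = 73; 157 ⊕ 73 = 212.
C[1]: T = 108, S = E(K, T) = 78; 140 ⊕ 78 = 194.

C[1] = 194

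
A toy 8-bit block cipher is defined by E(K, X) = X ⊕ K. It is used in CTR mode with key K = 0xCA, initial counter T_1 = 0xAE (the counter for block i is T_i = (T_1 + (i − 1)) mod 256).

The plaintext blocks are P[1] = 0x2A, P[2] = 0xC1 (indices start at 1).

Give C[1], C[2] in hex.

CTR encryption: S_i = E(K, T_i) where T_i is the counter for block i; C_i = P_i ⊕ S_i.
C[1]: T = 0xAE, S = E(K, T) = 0x64; 0x2A ⊕ 0x64 = 0x4E.
C[2]: T = 0xAF, S = E(K, T) = 0x65; 0xC1 ⊕ 0x65 = 0xA4.

C[1] = 0x4E, C[2] = 0xA4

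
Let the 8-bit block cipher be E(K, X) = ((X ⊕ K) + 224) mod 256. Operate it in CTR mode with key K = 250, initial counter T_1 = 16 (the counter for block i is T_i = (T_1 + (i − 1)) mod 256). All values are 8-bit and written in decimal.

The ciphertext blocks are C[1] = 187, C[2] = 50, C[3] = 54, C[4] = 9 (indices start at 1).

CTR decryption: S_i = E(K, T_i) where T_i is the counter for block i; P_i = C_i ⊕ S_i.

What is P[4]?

P[4]: T = 19, S = E(K, T) = 201; 9 ⊕ 201 = 192.

P[4] = 192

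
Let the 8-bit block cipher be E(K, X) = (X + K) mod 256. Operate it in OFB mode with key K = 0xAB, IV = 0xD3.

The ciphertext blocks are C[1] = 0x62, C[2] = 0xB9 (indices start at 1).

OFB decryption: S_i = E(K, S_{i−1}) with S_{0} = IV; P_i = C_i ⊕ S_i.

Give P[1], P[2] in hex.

P[1]: S = E(K, 0xD3) = 0x7E; 0x62 ⊕ 0x7E = 0x1C.
P[2]: S = E(K, 0x7E) = 0x29; 0xB9 ⊕ 0x29 = 0x90.

P[1] = 0x1C, P[2] = 0x90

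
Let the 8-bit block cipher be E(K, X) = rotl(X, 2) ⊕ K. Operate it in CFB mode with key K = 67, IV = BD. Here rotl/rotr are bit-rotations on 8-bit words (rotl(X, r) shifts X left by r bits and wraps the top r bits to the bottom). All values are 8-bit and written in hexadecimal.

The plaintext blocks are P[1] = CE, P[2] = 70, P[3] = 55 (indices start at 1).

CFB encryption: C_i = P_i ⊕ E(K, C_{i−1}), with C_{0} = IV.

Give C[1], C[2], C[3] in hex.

C[1] = 5F, C[2] = 6A, C[3] = 9B

C[1]: E(K, BD) = 91; CE ⊕ 91 = 5F.
C[2]: E(K, 5F) = 1A; 70 ⊕ 1A = 6A.
C[3]: E(K, 6A) = CE; 55 ⊕ CE = 9B.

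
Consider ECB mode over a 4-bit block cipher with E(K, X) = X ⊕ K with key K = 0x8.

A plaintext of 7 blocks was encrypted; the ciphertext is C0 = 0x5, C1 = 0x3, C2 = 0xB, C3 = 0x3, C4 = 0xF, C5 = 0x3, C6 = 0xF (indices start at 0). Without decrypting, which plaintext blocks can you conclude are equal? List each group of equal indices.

P1 = P3 = P5; P4 = P6

ECB encrypts each block independently with the same key, so equal ciphertext blocks imply equal plaintext blocks.
C1 = C3 = C5 = 0x3, so P1 = P3 = P5.
C4 = C6 = 0xF, so P4 = P6.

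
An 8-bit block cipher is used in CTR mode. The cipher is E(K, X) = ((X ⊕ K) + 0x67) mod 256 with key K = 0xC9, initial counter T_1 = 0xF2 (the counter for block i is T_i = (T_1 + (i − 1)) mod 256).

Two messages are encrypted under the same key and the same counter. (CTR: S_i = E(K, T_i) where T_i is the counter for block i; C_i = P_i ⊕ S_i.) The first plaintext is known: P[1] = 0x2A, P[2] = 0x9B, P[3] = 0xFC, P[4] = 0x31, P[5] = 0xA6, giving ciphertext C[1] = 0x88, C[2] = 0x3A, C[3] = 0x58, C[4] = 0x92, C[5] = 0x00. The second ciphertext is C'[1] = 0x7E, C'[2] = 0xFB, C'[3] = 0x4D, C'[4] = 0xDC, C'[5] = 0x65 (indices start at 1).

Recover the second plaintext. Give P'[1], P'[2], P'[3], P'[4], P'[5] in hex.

In CTR with a reused counter, both messages share the same keystream S_i, so C_i ⊕ C'_i = P_i ⊕ P'_i and thus P'_i = P_i ⊕ C_i ⊕ C'_i.
P'[1]: 0x2A ⊕ 0x88 ⊕ 0x7E = 0xDC.
P'[2]: 0x9B ⊕ 0x3A ⊕ 0xFB = 0x5A.
P'[3]: 0xFC ⊕ 0x58 ⊕ 0x4D = 0xE9.
P'[4]: 0x31 ⊕ 0x92 ⊕ 0xDC = 0x7F.
P'[5]: 0xA6 ⊕ 0x00 ⊕ 0x65 = 0xC3.

P'[1] = 0xDC, P'[2] = 0x5A, P'[3] = 0xE9, P'[4] = 0x7F, P'[5] = 0xC3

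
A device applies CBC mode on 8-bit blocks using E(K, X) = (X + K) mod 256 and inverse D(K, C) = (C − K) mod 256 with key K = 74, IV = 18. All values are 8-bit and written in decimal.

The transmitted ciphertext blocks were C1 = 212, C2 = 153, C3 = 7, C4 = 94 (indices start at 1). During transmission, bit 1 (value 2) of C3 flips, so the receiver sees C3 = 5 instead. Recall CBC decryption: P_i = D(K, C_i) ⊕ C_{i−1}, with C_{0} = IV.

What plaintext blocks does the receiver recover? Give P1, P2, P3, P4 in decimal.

Only C3 changed, to 5. In CBC, a change in C_i garbles P_i and flips the same bit in P_{i+1}. Decrypting the received ciphertext:
P1: D(K, 212) = 138; 138 ⊕ 18 = 152.
P2: D(K, 153) = 79; 79 ⊕ 212 = 155.
P3: D(K, 5) = 187; 187 ⊕ 153 = 34.
P4: D(K, 94) = 20; 20 ⊕ 5 = 17.
Blocks that differ from the original plaintext: P3, P4.

P1 = 152, P2 = 155, P3 = 34, P4 = 17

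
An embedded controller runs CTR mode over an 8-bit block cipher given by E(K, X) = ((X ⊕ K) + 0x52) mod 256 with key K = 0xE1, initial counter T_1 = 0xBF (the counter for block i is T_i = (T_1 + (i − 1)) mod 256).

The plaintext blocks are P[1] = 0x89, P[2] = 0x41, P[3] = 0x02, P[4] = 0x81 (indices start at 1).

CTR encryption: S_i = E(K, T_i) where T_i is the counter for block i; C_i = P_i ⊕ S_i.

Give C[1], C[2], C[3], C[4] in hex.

C[1] = 0x39, C[2] = 0x32, C[3] = 0x70, C[4] = 0xF4

C[1]: T = 0xBF, S = E(K, T) = 0xB0; 0x89 ⊕ 0xB0 = 0x39.
C[2]: T = 0xC0, S = E(K, T) = 0x73; 0x41 ⊕ 0x73 = 0x32.
C[3]: T = 0xC1, S = E(K, T) = 0x72; 0x02 ⊕ 0x72 = 0x70.
C[4]: T = 0xC2, S = E(K, T) = 0x75; 0x81 ⊕ 0x75 = 0xF4.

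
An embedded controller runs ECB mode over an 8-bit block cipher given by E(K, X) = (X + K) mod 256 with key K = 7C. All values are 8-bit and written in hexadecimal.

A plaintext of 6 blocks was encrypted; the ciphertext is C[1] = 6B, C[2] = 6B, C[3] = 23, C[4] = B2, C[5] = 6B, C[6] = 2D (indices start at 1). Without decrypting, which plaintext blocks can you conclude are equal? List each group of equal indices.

P[1] = P[2] = P[5]

ECB encrypts each block independently with the same key, so equal ciphertext blocks imply equal plaintext blocks.
C[1] = C[2] = C[5] = 6B, so P[1] = P[2] = P[5].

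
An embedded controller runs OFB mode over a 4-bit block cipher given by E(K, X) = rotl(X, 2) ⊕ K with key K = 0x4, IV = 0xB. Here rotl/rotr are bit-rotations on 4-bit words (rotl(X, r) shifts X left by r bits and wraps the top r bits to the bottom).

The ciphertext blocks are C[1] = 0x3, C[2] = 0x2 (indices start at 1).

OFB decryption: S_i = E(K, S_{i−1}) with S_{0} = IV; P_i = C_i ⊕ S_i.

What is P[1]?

P[1]: S = E(K, 0xB) = 0xA; 0x3 ⊕ 0xA = 0x9.

P[1] = 0x9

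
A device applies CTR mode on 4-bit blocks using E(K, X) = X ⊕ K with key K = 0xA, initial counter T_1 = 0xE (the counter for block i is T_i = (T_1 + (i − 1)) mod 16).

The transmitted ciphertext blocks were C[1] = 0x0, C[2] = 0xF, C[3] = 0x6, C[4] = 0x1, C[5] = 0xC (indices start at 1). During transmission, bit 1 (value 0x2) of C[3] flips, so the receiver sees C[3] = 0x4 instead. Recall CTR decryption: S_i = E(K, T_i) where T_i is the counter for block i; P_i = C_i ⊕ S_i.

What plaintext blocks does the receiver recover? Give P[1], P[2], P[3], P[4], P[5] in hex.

P[1] = 0x4, P[2] = 0xA, P[3] = 0xE, P[4] = 0xA, P[5] = 0x4

Only C[3] changed, to 0x4. In CTR, a change in C_i flips the same bit in P_i only; the keystream is unaffected. Decrypting the received ciphertext:
P[1]: T = 0xE, S = E(K, T) = 0x4; 0x0 ⊕ 0x4 = 0x4.
P[2]: T = 0xF, S = E(K, T) = 0x5; 0xF ⊕ 0x5 = 0xA.
P[3]: T = 0x0, S = E(K, T) = 0xA; 0x4 ⊕ 0xA = 0xE.
P[4]: T = 0x1, S = E(K, T) = 0xB; 0x1 ⊕ 0xB = 0xA.
P[5]: T = 0x2, S = E(K, T) = 0x8; 0xC ⊕ 0x8 = 0x4.
Blocks that differ from the original plaintext: P[3].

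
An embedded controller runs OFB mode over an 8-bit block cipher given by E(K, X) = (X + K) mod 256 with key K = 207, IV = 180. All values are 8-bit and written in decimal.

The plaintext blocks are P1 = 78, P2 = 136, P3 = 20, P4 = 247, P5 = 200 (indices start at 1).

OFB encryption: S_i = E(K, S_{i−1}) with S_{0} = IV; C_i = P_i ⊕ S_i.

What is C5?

C1: S = E(K, 180) = 131; 78 ⊕ 131 = 205.
C2: S = E(K, 131) = 82; 136 ⊕ 82 = 218.
C3: S = E(K, 82) = 33; 20 ⊕ 33 = 53.
C4: S = E(K, 33) = 240; 247 ⊕ 240 = 7.
C5: S = E(K, 240) = 191; 200 ⊕ 191 = 119.

C5 = 119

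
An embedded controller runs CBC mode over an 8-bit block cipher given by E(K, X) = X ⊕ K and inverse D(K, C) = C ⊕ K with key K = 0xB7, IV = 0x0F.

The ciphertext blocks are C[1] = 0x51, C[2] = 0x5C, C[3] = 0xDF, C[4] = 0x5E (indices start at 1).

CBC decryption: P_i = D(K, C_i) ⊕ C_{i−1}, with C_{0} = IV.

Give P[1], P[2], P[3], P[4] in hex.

P[1] = 0xE9, P[2] = 0xBA, P[3] = 0x34, P[4] = 0x36

P[1]: D(K, 0x51) = 0xE6; 0xE6 ⊕ 0x0F = 0xE9.
P[2]: D(K, 0x5C) = 0xEB; 0xEB ⊕ 0x51 = 0xBA.
P[3]: D(K, 0xDF) = 0x68; 0x68 ⊕ 0x5C = 0x34.
P[4]: D(K, 0x5E) = 0xE9; 0xE9 ⊕ 0xDF = 0x36.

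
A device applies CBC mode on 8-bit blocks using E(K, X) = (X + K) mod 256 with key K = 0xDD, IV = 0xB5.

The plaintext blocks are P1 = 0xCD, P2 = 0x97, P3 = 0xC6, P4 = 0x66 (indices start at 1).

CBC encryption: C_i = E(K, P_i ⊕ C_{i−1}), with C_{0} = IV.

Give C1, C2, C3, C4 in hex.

C1 = 0x55, C2 = 0x9F, C3 = 0x36, C4 = 0x2D

C1: P1 ⊕ 0xB5 = 0x78; E(K, 0x78) = 0x55.
C2: P2 ⊕ 0x55 = 0xC2; E(K, 0xC2) = 0x9F.
C3: P3 ⊕ 0x9F = 0x59; E(K, 0x59) = 0x36.
C4: P4 ⊕ 0x36 = 0x50; E(K, 0x50) = 0x2D.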